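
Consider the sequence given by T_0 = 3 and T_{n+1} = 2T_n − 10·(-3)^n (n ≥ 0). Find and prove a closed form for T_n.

Claim: T_n = 2^n + 2·(-3)^n.

Base case: T_0 = 3, and 2^0 + 2·(-3)^0 = 1 + 2 = 3.
Assume T_j = 2^j + 2·(-3)^j for some j ≥ 0.
Then T_{j+1} = 2T_j − 10·(-3)^j = 2·(2^j + 2·(-3)^j) − 10·(-3)^j = 2^{j+1} + 4·(-3)^j − 10·(-3)^j = 2^{j+1} − 6·(-3)^j = 2^{j+1} + 2·(-3)^{j+1}.
This completes the inductive step, so T_n = 2^n + 2·(-3)^n for all n ≥ 0.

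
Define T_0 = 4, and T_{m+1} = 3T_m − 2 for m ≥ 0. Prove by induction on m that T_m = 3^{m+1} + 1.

Base case: T_0 = 4, and 3^{0+1} + 1 = 3 + 1 = 4.
Assume T_r = 3^{r+1} + 1 for some r ≥ 0.
Then T_{r+1} = 3T_r − 2 = 3·(3^{r+1} + 1) − 2 = 3^{r+2} + 3 − 2 = 3^{r+2} + 1.
This completes the inductive step, so T_m = 3^{m+1} + 1 for all m ≥ 0.

T_m = 3^{m+1} + 1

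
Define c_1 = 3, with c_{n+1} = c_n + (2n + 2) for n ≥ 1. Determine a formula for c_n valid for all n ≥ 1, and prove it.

Claim: c_n = n^2 + n + 1.

Base case: c_1 = 3, and 1^2 + 1 + 1 = 3.
Assume c_m = m^2 + m + 1.
Then c_{m+1} = c_m + (2m + 2) = (m^2 + m + 1) + (2m + 2) = m^2 + 3m + 3,
and (m+1)^2 + (m+1) + 1 = m^2 + 3m + 3.
By induction, c_n = n^2 + n + 1 for all n ≥ 1.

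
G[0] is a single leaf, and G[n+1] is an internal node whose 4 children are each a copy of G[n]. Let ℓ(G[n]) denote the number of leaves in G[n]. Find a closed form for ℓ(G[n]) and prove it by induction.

Claim: ℓ(G[n]) = 4^n.

Base case: ℓ(G[0]) = 1, and 4^0 = 1.
Assume ℓ(G[k]) = 4^k.
Then ℓ(G[k+1]) = 4·ℓ(G[k]) = 4·4^k = 4^{k+1}.
This completes the inductive step, so ℓ(G[n]) = 4^n for all n ≥ 0.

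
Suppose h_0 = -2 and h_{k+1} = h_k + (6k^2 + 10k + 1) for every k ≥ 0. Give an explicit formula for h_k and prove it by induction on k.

Claim: h_k = 2k^3 + 2k^2 − 3k − 2.

Base case: h_0 = -2, and 2·0^3 + 2·0^2 − 3·0 − 2 = -2.
Assume h_r = 2r^3 + 2r^2 − 3r − 2.
Then h_{r+1} = h_r + (6r^2 + 10r + 1) = (2r^3 + 2r^2 − 3r − 2) + (6r^2 + 10r + 1) = 2r^3 + 8r^2 + 7r − 1,
and 2·(r+1)^3 + 2·(r+1)^2 − 3·(r+1) − 2 = 2r^3 + 8r^2 + 7r − 1.
Hence h_k = 2k^3 + 2k^2 − 3k − 2 for every k ≥ 0, by induction.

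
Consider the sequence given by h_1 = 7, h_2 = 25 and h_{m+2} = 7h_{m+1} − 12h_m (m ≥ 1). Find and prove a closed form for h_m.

Claim: h_m = 3^m + 4^m.

Base cases: h_1 = 7 and 3^1 + 4^1 = 7; h_2 = 25 and 3^2 + 4^2 = 25.
Assume h_j = 3^j + 4^j for all 1 ≤ j ≤ r, where r ≥ 2.
Then h_{r+1} = 7h_r − 12h_{r−1} = 7·(3^r + 4^r) − 12·(3^{r−1} + 4^{r−1}) = (7·3 − 12)3^{r−1} + (7·4 − 12)4^{r−1} = 9·3^{r−1} + 16·4^{r−1} = 3^{r+1} + 4^{r+1}.
By strong induction, h_m = 3^m + 4^m for all m ≥ 1.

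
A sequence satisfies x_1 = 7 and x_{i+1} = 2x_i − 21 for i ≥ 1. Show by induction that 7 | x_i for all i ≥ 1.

Base case: x_1 = 7 = 7·1, so 7 | x_1.
Assume 7 | x_k, so x_k = 7t for some integer t.
Then x_{k+1} = 2x_k − 21 = 2·(7t) − 21 = 7(2t − 3), so 7 | x_{k+1}.
So the property holds for k+1, and by induction 7 | x_i for all i ≥ 1.

7 | x_i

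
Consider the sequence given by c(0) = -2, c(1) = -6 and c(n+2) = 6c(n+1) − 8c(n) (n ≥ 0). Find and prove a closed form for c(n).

Claim: c(n) = -2^n − 4^n.

Base cases: c(0) = -2 and -2^0 − 4^0 = -2; c(1) = -6 and -2^1 − 4^1 = -6.
Assume c(j) = -2^j − 4^j for all 0 ≤ j ≤ r, where r ≥ 1.
Then c(r+1) = 6c(r) − 8c(r−1) = 6·(-2^r − 4^r) − 8·(-2^{r−1} − 4^{r−1}) = -(6·2 − 8)2^{r−1} − (6·4 − 8)4^{r−1} = -4·2^{r−1} − 16·4^{r−1} = -2^{r+1} − 4^{r+1}.
This completes the inductive step, so c(n) = -2^n − 4^n for all n ≥ 0.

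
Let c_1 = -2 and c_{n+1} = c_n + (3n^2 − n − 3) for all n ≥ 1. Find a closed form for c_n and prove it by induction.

Claim: c_n = n^3 − 2n^2 − 2n + 1.

Base case: c_1 = -2, and 1^3 − 2·1^2 − 2·1 + 1 = -2.
Assume c_r = r^3 − 2r^2 − 2r + 1.
Then c_{r+1} = c_r + (3r^2 − r − 3) = (r^3 − 2r^2 − 2r + 1) + (3r^2 − r − 3) = r^3 + r^2 − 3r − 2,
and (r+1)^3 − 2·(r+1)^2 − 2·(r+1) + 1 = r^3 + r^2 − 3r − 2.
Hence c_n = n^3 − 2n^2 − 2n + 1 for every n ≥ 1, by induction.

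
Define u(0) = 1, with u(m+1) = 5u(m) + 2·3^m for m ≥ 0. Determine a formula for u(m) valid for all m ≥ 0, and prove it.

Claim: u(m) = 2·5^m − 3^m.

Base case: u(0) = 1, and 2·5^0 − 3^0 = 2 − 1 = 1.
Assume u(k) = 2·5^k − 3^k for some k ≥ 0.
Then u(k+1) = 5u(k) + 2·3^k = 5·(2·5^k − 3^k) + 2·3^k = 2·5^{k+1} − 5·3^k + 2·3^k = 2·5^{k+1} − 3·3^k = 2·5^{k+1} − 3^{k+1}.
This completes the inductive step, so u(m) = 2·5^m − 3^m for all m ≥ 0.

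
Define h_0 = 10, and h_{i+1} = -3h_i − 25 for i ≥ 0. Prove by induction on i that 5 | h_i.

Base case: h_0 = 10 = 5·2, so 5 | h_0.
Assume 5 | h_m, so h_m = 5t for some integer t.
Then h_{m+1} = -3h_m − 25 = -3·(5t) − 25 = 5(-3t − 5), so 5 | h_{m+1}.
Hence 5 | h_i for every i ≥ 0, by induction.

5 | h_i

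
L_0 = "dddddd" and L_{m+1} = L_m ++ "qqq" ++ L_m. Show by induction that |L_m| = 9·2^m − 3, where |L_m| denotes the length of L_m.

Base case: |L_0| = 6, and 9·2^0 − 3 = 6.
Assume |L_r| = 9·2^r − 3.
Then |L_{r+1}| = |L_r| + 3 + |L_r| = 2|L_r| + 3 = 2(9·2^r − 3) + 3 = 9·2^{r+1} − 6 + 3 = 9·2^{r+1} − 3.
This completes the inductive step, so |L_m| = 9·2^m − 3 for all m ≥ 0.

|L_m| = 9·2^m − 3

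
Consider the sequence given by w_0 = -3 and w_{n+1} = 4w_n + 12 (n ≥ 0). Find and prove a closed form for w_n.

Claim: w_n = 4^n − 4.

Base case: w_0 = -3, and 4^0 − 4 = 1 − 4 = -3.
Assume w_j = 4^j − 4 for some j ≥ 0.
Then w_{j+1} = 4w_j + 12 = 4·(4^j − 4) + 12 = 4^{j+1} − 16 + 12 = 4^{j+1} − 4.
This completes the inductive step, so w_n = 4^n − 4 for all n ≥ 0.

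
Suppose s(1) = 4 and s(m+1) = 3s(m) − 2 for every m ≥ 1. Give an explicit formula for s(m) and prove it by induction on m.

Claim: s(m) = 3^m + 1.

Base case: s(1) = 4, and 3^1 + 1 = 3 + 1 = 4.
Assume s(r) = 3^r + 1 for some r ≥ 1.
Then s(r+1) = 3s(r) − 2 = 3·(3^r + 1) − 2 = 3^{r+1} + 3 − 2 = 3^{r+1} + 1.
By induction, s(m) = 3^m + 1 for all m ≥ 1.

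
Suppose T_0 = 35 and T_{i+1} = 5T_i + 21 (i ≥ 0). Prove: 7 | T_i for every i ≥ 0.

Base case: T_0 = 35 = 7·5, so 7 | T_0.
Assume 7 | T_j, so T_j = 7t for some integer t.
Then T_{j+1} = 5T_j + 21 = 5·(7t) + 21 = 7(5t + 3), so 7 | T_{j+1}.
So the property holds for j+1, and by induction 7 | T_i for all i ≥ 0.

7 | T_i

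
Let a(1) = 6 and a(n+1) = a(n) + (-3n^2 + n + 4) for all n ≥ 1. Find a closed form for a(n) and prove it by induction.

Claim: a(n) = -n^3 + 2n^2 + 3n + 2.

Base case: a(1) = 6, and -1^3 + 2·1^2 + 3·1 + 2 = 6.
Assume a(j) = -j^3 + 2j^2 + 3j + 2.
Then a(j+1) = a(j) + (-3j^2 + j + 4) = (-j^3 + 2j^2 + 3j + 2) + (-3j^2 + j + 4) = -j^3 − j^2 + 4j + 6,
and -(j+1)^3 + 2·(j+1)^2 + 3·(j+1) + 2 = -j^3 − j^2 + 4j + 6.
By induction, a(n) = -n^3 + 2n^2 + 3n + 2 for all n ≥ 1.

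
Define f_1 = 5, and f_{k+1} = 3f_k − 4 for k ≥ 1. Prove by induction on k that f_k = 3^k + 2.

Base case: f_1 = 5, and 3^1 + 2 = 3 + 2 = 5.
Assume f_r = 3^r + 2 for some r ≥ 1.
Then f_{r+1} = 3f_r − 4 = 3·(3^r + 2) − 4 = 3^{r+1} + 6 − 4 = 3^{r+1} + 2.
So the formula holds for r+1, and by induction f_k = 3^k + 2 for all k ≥ 1.

f_k = 3^k + 2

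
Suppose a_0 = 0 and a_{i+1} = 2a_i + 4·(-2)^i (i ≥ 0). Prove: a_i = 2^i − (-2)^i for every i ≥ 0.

Base case: a_0 = 0, and 2^0 − (-2)^0 = 1 − 1 = 0.
Assume a_j = 2^j − (-2)^j for some j ≥ 0.
Then a_{j+1} = 2a_j + 4·(-2)^j = 2·(2^j − (-2)^j) + 4·(-2)^j = 2^{j+1} − 2·(-2)^j + 4·(-2)^j = 2^{j+1} + 2·(-2)^j = 2^{j+1} − (-2)^{j+1}.
So the formula holds for j+1, and by induction a_i = 2^i − (-2)^i for all i ≥ 0.

a_i = 2^i − (-2)^i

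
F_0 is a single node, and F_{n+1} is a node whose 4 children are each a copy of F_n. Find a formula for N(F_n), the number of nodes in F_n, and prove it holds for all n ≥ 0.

Claim: N(F_n) = (4^{n+1} − 1)/3.

Base case: N(F_0) = 1, and (4^{0+1} − 1)/3 = 1.
Assume N(F_m) = (4^{m+1} − 1)/3.
Then N(F_{m+1}) = 1 + 4N(F_m) = 1 + 4·(4^{m+1} − 1)/3 = 1 + (4^{m+2} − 4)/3 = (3 + 4^{m+2} − 4)/3 = (4^{m+2} − 1)/3.
Hence N(F_n) = (4^{n+1} − 1)/3 for every n ≥ 0, by induction.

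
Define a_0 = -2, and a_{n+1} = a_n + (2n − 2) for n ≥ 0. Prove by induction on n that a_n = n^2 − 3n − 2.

Base case: a_0 = -2, and 0^2 − 3·0 − 2 = -2.
Assume a_j = j^2 − 3j − 2.
Then a_{j+1} = a_j + (2j − 2) = (j^2 − 3j − 2) + (2j − 2) = j^2 − j − 4,
and (j+1)^2 − 3·(j+1) − 2 = j^2 − j − 4.
This completes the inductive step, so a_n = n^2 − 3n − 2 for all n ≥ 0.

a_n = n^2 − 3n − 2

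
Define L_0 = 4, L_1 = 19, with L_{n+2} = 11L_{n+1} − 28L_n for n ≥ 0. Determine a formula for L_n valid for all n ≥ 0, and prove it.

Claim: L_n = 3·4^n + 7^n.

Base cases: L_0 = 4 and 3·4^0 + 7^0 = 4; L_1 = 19 and 3·4^1 + 7^1 = 19.
Assume L_j = 3·4^j + 7^j for all 0 ≤ j ≤ k, where k ≥ 1.
Then L_{k+1} = 11L_k − 28L_{k−1} = 11·(3·4^k + 7^k) − 28·(3·4^{k−1} + 7^{k−1}) = 3·(11·4 − 28)4^{k−1} + (11·7 − 28)7^{k−1} = 48·4^{k−1} + 49·7^{k−1} = 3·4^{k+1} + 7^{k+1}.
So the formula holds for k+1, and by strong induction L_n = 3·4^n + 7^n for all n ≥ 0.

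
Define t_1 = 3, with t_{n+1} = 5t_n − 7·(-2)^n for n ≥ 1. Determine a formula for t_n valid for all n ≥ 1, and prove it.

Claim: t_n = 5^n + (-2)^n.

Base case: t_1 = 3, and 5^1 + (-2)^1 = 5 − 2 = 3.
Assume t_k = 5^k + (-2)^k for some k ≥ 1.
Then t_{k+1} = 5t_k − 7·(-2)^k = 5·(5^k + (-2)^k) − 7·(-2)^k = 5^{k+1} + 5·(-2)^k − 7·(-2)^k = 5^{k+1} − 2·(-2)^k = 5^{k+1} + (-2)^{k+1}.
So the formula holds for k+1, and by induction t_n = 5^n + (-2)^n for all n ≥ 1.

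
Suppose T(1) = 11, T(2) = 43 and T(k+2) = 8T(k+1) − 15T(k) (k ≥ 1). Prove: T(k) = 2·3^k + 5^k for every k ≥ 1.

Base cases: T(1) = 11 and 2·3^1 + 5^1 = 11; T(2) = 43 and 2·3^2 + 5^2 = 43.
Assume T(j) = 2·3^j + 5^j for all 1 ≤ j ≤ r, where r ≥ 2.
Then T(r+1) = 8T(r) − 15T(r−1) = 8·(2·3^r + 5^r) − 15·(2·3^{r−1} + 5^{r−1}) = 2·(8·3 − 15)3^{r−1} + (8·5 − 15)5^{r−1} = 18·3^{r−1} + 25·5^{r−1} = 2·3^{r+1} + 5^{r+1}.
By strong induction, T(k) = 2·3^k + 5^k for all k ≥ 1.

T(k) = 2·3^k + 5^k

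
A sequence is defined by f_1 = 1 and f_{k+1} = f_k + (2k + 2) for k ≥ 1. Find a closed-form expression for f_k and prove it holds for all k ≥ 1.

Claim: f_k = k^2 + k − 1.

Base case: f_1 = 1, and 1^2 + 1 − 1 = 1.
Assume f_j = j^2 + j − 1.
Then f_{j+1} = f_j + (2j + 2) = (j^2 + j − 1) + (2j + 2) = j^2 + 3j + 1,
and (j+1)^2 + (j+1) − 1 = j^2 + 3j + 1.
By induction, f_k = k^2 + k − 1 for all k ≥ 1.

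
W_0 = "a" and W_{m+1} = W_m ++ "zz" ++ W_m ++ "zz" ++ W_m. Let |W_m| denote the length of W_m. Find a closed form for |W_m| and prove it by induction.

Claim: |W_m| = 3^{m+1} − 2.

Base case: |W_0| = 1, and 3^{0+1} − 2 = 1.
Assume |W_j| = 3^{j+1} − 2.
Then |W_{j+1}| = 3|W_j| + 4 = 3(3^{j+1} − 2) + 4 = 3^{j+2} − 6 + 4 = 3^{j+2} − 2.
So the formula holds for j+1, and by induction |W_m| = 3^{m+1} − 2 for all m ≥ 0.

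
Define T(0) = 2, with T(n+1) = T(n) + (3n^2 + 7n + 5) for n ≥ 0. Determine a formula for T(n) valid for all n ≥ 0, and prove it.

Claim: T(n) = n^3 + 2n^2 + 2n + 2.

Base case: T(0) = 2, and 0^3 + 2·0^2 + 2·0 + 2 = 2.
Assume T(j) = j^3 + 2j^2 + 2j + 2.
Then T(j+1) = T(j) + (3j^2 + 7j + 5) = (j^3 + 2j^2 + 2j + 2) + (3j^2 + 7j + 5) = j^3 + 5j^2 + 9j + 7,
and (j+1)^3 + 2·(j+1)^2 + 2·(j+1) + 2 = j^3 + 5j^2 + 9j + 7.
This completes the inductive step, so T(n) = n^3 + 2n^2 + 2n + 2 for all n ≥ 0.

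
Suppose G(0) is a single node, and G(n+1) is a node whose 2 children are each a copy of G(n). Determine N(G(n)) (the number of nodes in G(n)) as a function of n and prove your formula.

Claim: N(G(n)) = 2^{n+1} − 1.

Base case: N(G(0)) = 1, and 2^{0+1} − 1 = 1.
Assume N(G(r)) = 2^{r+1} − 1.
Then N(G(r+1)) = 1 + 2N(G(r)) = 1 + 2(2^{r+1} − 1) = 2^{r+2} − 2 + 1 = 2^{r+2} − 1.
Hence N(G(n)) = 2^{n+1} − 1 for every n ≥ 0, by induction.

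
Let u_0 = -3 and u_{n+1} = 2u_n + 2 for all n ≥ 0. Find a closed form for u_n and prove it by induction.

Claim: u_n = -2^n − 2.

Base case: u_0 = -3, and -2^0 − 2 = -1 − 2 = -3.
Assume u_j = -2^j − 2 for some j ≥ 0.
Then u_{j+1} = 2u_j + 2 = 2·(-2^j − 2) + 2 = -2^{j+1} − 4 + 2 = -2^{j+1} − 2.
By induction, u_n = -2^n − 2 for all n ≥ 0.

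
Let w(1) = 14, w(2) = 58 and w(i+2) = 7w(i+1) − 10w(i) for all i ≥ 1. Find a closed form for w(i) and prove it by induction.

Claim: w(i) = 2·2^i + 2·5^i.

Base cases: w(1) = 14 and 2·2^1 + 2·5^1 = 14; w(2) = 58 and 2·2^2 + 2·5^2 = 58.
Assume w(j) = 2·2^j + 2·5^j for all 1 ≤ j ≤ k, where k ≥ 2.
Then w(k+1) = 7w(k) − 10w(k−1) = 7·(2·2^k + 2·5^k) − 10·(2·2^{k−1} + 2·5^{k−1}) = 2·(7·2 − 10)2^{k−1} + 2·(7·5 − 10)5^{k−1} = 8·2^{k−1} + 50·5^{k−1} = 2·2^{k+1} + 2·5^{k+1}.
So the formula holds for k+1, and by strong induction w(i) = 2·2^i + 2·5^i for all i ≥ 1.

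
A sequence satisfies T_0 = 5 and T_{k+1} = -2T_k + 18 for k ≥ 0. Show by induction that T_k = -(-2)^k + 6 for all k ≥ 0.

Base case: T_0 = 5, and -(-2)^0 + 6 = -1 + 6 = 5.
Assume T_r = -(-2)^r + 6 for some r ≥ 0.
Then T_{r+1} = -2T_r + 18 = -2·(-(-2)^r + 6) + 18 = 2·(-2)^r − 12 + 18 = -(-2)^{r+1} + 6.
This completes the inductive step, so T_k = -(-2)^k + 6 for all k ≥ 0.

T_k = -(-2)^k + 6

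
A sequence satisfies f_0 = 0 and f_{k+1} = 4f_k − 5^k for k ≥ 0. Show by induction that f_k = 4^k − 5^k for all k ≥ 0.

Base case: f_0 = 0, and 4^0 − 5^0 = 1 − 1 = 0.
Assume f_m = 4^m − 5^m for some m ≥ 0.
Then f_{m+1} = 4f_m − 5^m = 4·(4^m − 5^m) − 5^m = 4^{m+1} − 4·5^m − 5^m = 4^{m+1} − 5·5^m = 4^{m+1} − 5^{m+1}.
This completes the inductive step, so f_k = 4^k − 5^k for all k ≥ 0.

f_k = 4^k − 5^k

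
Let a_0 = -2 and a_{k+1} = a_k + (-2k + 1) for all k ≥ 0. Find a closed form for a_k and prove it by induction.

Claim: a_k = -k^2 + 2k − 2.

Base case: a_0 = -2, and -0^2 + 2·0 − 2 = -2.
Assume a_m = -m^2 + 2m − 2.
Then a_{m+1} = a_m + (-2m + 1) = (-m^2 + 2m − 2) + (-2m + 1) = -m^2 − 1,
and -(m+1)^2 + 2·(m+1) − 2 = -m^2 − 1.
By induction, a_k = -k^2 + 2k − 2 for all k ≥ 0.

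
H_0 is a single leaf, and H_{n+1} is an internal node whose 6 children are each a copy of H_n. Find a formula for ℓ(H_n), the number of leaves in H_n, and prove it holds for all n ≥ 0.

Claim: ℓ(H_n) = 6^n.

Base case: ℓ(H_0) = 1, and 6^0 = 1.
Assume ℓ(H_m) = 6^m.
Then ℓ(H_{m+1}) = 6·ℓ(H_m) = 6·6^m = 6^{m+1}.
By induction, ℓ(H_n) = 6^n for all n ≥ 0.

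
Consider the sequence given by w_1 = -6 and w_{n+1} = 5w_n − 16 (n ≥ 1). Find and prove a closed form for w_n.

Claim: w_n = -2·5^n + 4.

Base case: w_1 = -6, and -2·5^1 + 4 = -10 + 4 = -6.
Assume w_k = -2·5^k + 4 for some k ≥ 1.
Then w_{k+1} = 5w_k − 16 = 5·(-2·5^k + 4) − 16 = -10·5^k + 20 − 16 = -2·5^{k+1} + 4.
This completes the inductive step, so w_n = -2·5^n + 4 for all n ≥ 1.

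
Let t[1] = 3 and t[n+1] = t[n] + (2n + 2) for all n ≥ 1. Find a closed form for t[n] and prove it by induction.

Claim: t[n] = n^2 + n + 1.

Base case: t[1] = 3, and 1^2 + 1 + 1 = 3.
Assume t[r] = r^2 + r + 1.
Then t[r+1] = t[r] + (2r + 2) = (r^2 + r + 1) + (2r + 2) = r^2 + 3r + 3,
and (r+1)^2 + (r+1) + 1 = r^2 + 3r + 3.
By induction, t[n] = n^2 + n + 1 for all n ≥ 1.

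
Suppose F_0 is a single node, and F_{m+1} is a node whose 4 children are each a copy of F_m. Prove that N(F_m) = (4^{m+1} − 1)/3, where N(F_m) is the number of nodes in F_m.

Base case: N(F_0) = 1, and (4^{0+1} − 1)/3 = 1.
Assume N(F_j) = (4^{j+1} − 1)/3.
Then N(F_{j+1}) = 1 + 4N(F_j) = 1 + 4·(4^{j+1} − 1)/3 = 1 + (4^{j+2} − 4)/3 = (3 + 4^{j+2} − 4)/3 = (4^{j+2} − 1)/3.
Hence N(F_m) = (4^{m+1} − 1)/3 for every m ≥ 0, by induction.

N(F_m) = (4^{m+1} − 1)/3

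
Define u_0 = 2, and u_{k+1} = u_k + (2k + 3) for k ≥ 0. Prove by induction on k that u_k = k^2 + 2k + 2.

Base case: u_0 = 2, and 0^2 + 2·0 + 2 = 2.
Assume u_j = j^2 + 2j + 2.
Then u_{j+1} = u_j + (2j + 3) = (j^2 + 2j + 2) + (2j + 3) = j^2 + 4j + 5,
and (j+1)^2 + 2·(j+1) + 2 = j^2 + 4j + 5.
By induction, u_k = k^2 + 2k + 2 for all k ≥ 0.

u_k = k^2 + 2k + 2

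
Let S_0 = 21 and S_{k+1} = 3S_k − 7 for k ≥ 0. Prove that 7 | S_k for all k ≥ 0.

Base case: S_0 = 21 = 7·3, so 7 | S_0.
Assume 7 | S_j, so S_j = 7t for some integer t.
Then S_{j+1} = 3S_j − 7 = 3·(7t) − 7 = 7(3t − 1), so 7 | S_{j+1}.
Hence 7 | S_k for every k ≥ 0, by induction.

7 | S_k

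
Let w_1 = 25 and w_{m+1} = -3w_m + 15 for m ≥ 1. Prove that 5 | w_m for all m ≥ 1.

Base case: w_1 = 25 = 5·5, so 5 | w_1.
Assume 5 | w_j, so w_j = 5t for some integer t.
Then w_{j+1} = -3w_j + 15 = -3·(5t) + 15 = 5(-3t + 3), so 5 | w_{j+1}.
So the property holds for j+1, and by induction 5 | w_m for all m ≥ 1.

5 | w_m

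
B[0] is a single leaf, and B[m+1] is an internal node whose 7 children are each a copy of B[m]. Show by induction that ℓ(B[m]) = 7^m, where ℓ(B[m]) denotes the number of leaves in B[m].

Base case: ℓ(B[0]) = 1, and 7^0 = 1.
Assume ℓ(B[k]) = 7^k.
Then ℓ(B[k+1]) = 7·ℓ(B[k]) = 7·7^k = 7^{k+1}.
Hence ℓ(B[m]) = 7^m for every m ≥ 0, by induction.

ℓ(B[m]) = 7^m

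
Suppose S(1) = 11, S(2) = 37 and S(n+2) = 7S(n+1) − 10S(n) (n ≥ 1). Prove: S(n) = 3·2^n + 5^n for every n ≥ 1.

Base cases: S(1) = 11 and 3·2^1 + 5^1 = 11; S(2) = 37 and 3·2^2 + 5^2 = 37.
Assume S(j) = 3·2^j + 5^j for all 1 ≤ j ≤ m, where m ≥ 2.
Then S(m+1) = 7S(m) − 10S(m−1) = 7·(3·2^m + 5^m) − 10·(3·2^{m−1} + 5^{m−1}) = 3·(7·2 − 10)2^{m−1} + (7·5 − 10)5^{m−1} = 12·2^{m−1} + 25·5^{m−1} = 3·2^{m+1} + 5^{m+1}.
This completes the inductive step, so S(n) = 3·2^n + 5^n for all n ≥ 1.

S(n) = 3·2^n + 5^n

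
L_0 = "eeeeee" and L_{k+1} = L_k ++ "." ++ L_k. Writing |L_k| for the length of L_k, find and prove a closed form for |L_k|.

Claim: |L_k| = 7·2^k − 1.

Base case: |L_0| = 6, and 7·2^0 − 1 = 6.
Assume |L_j| = 7·2^j − 1.
Then |L_{j+1}| = |L_j| + 1 + |L_j| = 2|L_j| + 1 = 2(7·2^j − 1) + 1 = 7·2^{j+1} − 2 + 1 = 7·2^{j+1} − 1.
Hence |L_k| = 7·2^k − 1 for every k ≥ 0, by induction.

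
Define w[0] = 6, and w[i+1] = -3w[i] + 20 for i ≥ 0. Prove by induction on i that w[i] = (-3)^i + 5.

Base case: w[0] = 6, and (-3)^0 + 5 = 1 + 5 = 6.
Assume w[j] = (-3)^j + 5 for some j ≥ 0.
Then w[j+1] = -3w[j] + 20 = -3·((-3)^j + 5) + 20 = -3·(-3)^j − 15 + 20 = (-3)^{j+1} + 5.
So the formula holds for j+1, and by induction w[i] = (-3)^i + 5 for all i ≥ 0.

w[i] = (-3)^i + 5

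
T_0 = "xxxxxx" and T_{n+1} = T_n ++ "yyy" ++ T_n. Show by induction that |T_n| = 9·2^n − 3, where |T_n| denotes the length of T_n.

Base case: |T_0| = 6, and 9·2^0 − 3 = 6.
Assume |T_r| = 9·2^r − 3.
Then |T_{r+1}| = |T_r| + 3 + |T_r| = 2|T_r| + 3 = 2(9·2^r − 3) + 3 = 9·2^{r+1} − 6 + 3 = 9·2^{r+1} − 3.
Hence |T_n| = 9·2^n − 3 for every n ≥ 0, by induction.

|T_n| = 9·2^n − 3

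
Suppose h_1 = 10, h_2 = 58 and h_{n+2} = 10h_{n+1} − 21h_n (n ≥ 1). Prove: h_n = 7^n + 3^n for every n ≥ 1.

Base cases: h_1 = 10 and 7^1 + 3^1 = 10; h_2 = 58 and 7^2 + 3^2 = 58.
Assume h_j = 7^j + 3^j for all 1 ≤ j ≤ r, where r ≥ 2.
Then h_{r+1} = 10h_r − 21h_{r−1} = 10·(7^r + 3^r) − 21·(7^{r−1} + 3^{r−1}) = (10·7 − 21)7^{r−1} + (10·3 − 21)3^{r−1} = 49·7^{r−1} + 9·3^{r−1} = 7^{r+1} + 3^{r+1}.
So the formula holds for r+1, and by strong induction h_n = 7^n + 3^n for all n ≥ 1.

h_n = 7^n + 3^n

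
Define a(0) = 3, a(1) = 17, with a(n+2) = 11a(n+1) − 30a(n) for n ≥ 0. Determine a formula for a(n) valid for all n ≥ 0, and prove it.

Claim: a(n) = 2·6^n + 5^n.

Base cases: a(0) = 3 and 2·6^0 + 5^0 = 3; a(1) = 17 and 2·6^1 + 5^1 = 17.
Assume a(i) = 2·6^i + 5^i for all 0 ≤ i ≤ j, where j ≥ 1.
Then a(j+1) = 11a(j) − 30a(j−1) = 11·(2·6^j + 5^j) − 30·(2·6^{j−1} + 5^{j−1}) = 2·(11·6 − 30)6^{j−1} + (11·5 − 30)5^{j−1} = 72·6^{j−1} + 25·5^{j−1} = 2·6^{j+1} + 5^{j+1}.
Hence a(n) = 2·6^n + 5^n for every n ≥ 0, by strong induction.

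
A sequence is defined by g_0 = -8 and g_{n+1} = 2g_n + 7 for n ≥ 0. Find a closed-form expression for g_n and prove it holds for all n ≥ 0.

Claim: g_n = -2^n − 7.

Base case: g_0 = -8, and -2^0 − 7 = -1 − 7 = -8.
Assume g_k = -2^k − 7 for some k ≥ 0.
Then g_{k+1} = 2g_k + 7 = 2·(-2^k − 7) + 7 = -2^{k+1} − 14 + 7 = -2^{k+1} − 7.
By induction, g_n = -2^n − 7 for all n ≥ 0.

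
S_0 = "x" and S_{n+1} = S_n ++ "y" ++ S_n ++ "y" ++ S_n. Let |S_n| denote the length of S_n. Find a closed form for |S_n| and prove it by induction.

Claim: |S_n| = 2·3^n − 1.

Base case: |S_0| = 1, and 2·3^0 − 1 = 1.
Assume |S_r| = 2·3^r − 1.
Then |S_{r+1}| = 3|S_r| + 2 = 3(2·3^r − 1) + 2 = 2·3^{r+1} − 3 + 2 = 2·3^{r+1} − 1.
By induction, |S_n| = 2·3^n − 1 for all n ≥ 0.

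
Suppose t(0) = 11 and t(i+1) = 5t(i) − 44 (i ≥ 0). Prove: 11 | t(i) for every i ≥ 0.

Base case: t(0) = 11 = 11·1, so 11 | t(0).
Assume 11 | t(j), so t(j) = 11s for some integer s.
Then t(j+1) = 5t(j) − 44 = 5·(11s) − 44 = 11(5s − 4), so 11 | t(j+1).
By induction, 11 | t(i) for all i ≥ 0.

11 | t(i)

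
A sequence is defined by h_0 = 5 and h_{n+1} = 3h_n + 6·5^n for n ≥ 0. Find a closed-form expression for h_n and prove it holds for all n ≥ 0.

Claim: h_n = 2·3^n + 3·5^n.

Base case: h_0 = 5, and 2·3^0 + 3·5^0 = 2 + 3 = 5.
Assume h_k = 2·3^k + 3·5^k for some k ≥ 0.
Then h_{k+1} = 3h_k + 6·5^k = 3·(2·3^k + 3·5^k) + 6·5^k = 2·3^{k+1} + 9·5^k + 6·5^k = 2·3^{k+1} + 15·5^k = 2·3^{k+1} + 3·5^{k+1}.
By induction, h_n = 2·3^n + 3·5^n for all n ≥ 0.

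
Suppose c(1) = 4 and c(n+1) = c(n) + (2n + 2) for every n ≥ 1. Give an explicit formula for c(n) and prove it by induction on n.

Claim: c(n) = n^2 + n + 2.

Base case: c(1) = 4, and 1^2 + 1 + 2 = 4.
Assume c(m) = m^2 + m + 2.
Then c(m+1) = c(m) + (2m + 2) = (m^2 + m + 2) + (2m + 2) = m^2 + 3m + 4,
and (m+1)^2 + (m+1) + 2 = m^2 + 3m + 4.
Hence c(n) = n^2 + n + 2 for every n ≥ 1, by induction.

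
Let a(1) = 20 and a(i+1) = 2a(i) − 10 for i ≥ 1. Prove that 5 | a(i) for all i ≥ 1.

Base case: a(1) = 20 = 5·4, so 5 | a(1).
Assume 5 | a(j), so a(j) = 5t for some integer t.
Then a(j+1) = 2a(j) − 10 = 2·(5t) − 10 = 5(2t − 2), so 5 | a(j+1).
By induction, 5 | a(i) for all i ≥ 1.

5 | a(i)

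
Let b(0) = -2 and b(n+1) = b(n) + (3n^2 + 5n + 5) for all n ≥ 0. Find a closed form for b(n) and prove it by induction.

Claim: b(n) = n^3 + n^2 + 3n − 2.

Base case: b(0) = -2, and 0^3 + 0^2 + 3·0 − 2 = -2.
Assume b(m) = m^3 + m^2 + 3m − 2.
Then b(m+1) = b(m) + (3m^2 + 5m + 5) = (m^3 + m^2 + 3m − 2) + (3m^2 + 5m + 5) = m^3 + 4m^2 + 8m + 3,
and (m+1)^3 + (m+1)^2 + 3·(m+1) − 2 = m^3 + 4m^2 + 8m + 3.
By induction, b(n) = n^3 + n^2 + 3n − 2 for all n ≥ 0.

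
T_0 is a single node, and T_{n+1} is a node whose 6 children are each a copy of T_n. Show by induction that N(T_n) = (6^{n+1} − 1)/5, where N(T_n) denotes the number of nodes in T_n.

Base case: N(T_0) = 1, and (6^{0+1} − 1)/5 = 1.
Assume N(T_j) = (6^{j+1} − 1)/5.
Then N(T_{j+1}) = 1 + 6N(T_j) = 1 + 6·(6^{j+1} − 1)/5 = 1 + (6^{j+2} − 6)/5 = (5 + 6^{j+2} − 6)/5 = (6^{j+2} − 1)/5.
Hence N(T_n) = (6^{n+1} − 1)/5 for every n ≥ 0, by induction.

N(T_n) = (6^{n+1} − 1)/5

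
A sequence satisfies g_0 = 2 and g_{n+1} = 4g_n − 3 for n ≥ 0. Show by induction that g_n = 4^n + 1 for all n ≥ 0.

Base case: g_0 = 2, and 4^0 + 1 = 1 + 1 = 2.
Assume g_r = 4^r + 1 for some r ≥ 0.
Then g_{r+1} = 4g_r − 3 = 4·(4^r + 1) − 3 = 4^{r+1} + 4 − 3 = 4^{r+1} + 1.
So the formula holds for r+1, and by induction g_n = 4^n + 1 for all n ≥ 0.

g_n = 4^n + 1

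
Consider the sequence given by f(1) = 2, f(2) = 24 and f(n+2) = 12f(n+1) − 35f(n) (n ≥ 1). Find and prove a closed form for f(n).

Claim: f(n) = -5^n + 7^n.

Base cases: f(1) = 2 and -5^1 + 7^1 = 2; f(2) = 24 and -5^2 + 7^2 = 24.
Assume f(i) = -5^i + 7^i for all 1 ≤ i ≤ j, where j ≥ 2.
Then f(j+1) = 12f(j) − 35f(j−1) = 12·(-5^j + 7^j) − 35·(-5^{j−1} + 7^{j−1}) = -(12·5 − 35)5^{j−1} + (12·7 − 35)7^{j−1} = -25·5^{j−1} + 49·7^{j−1} = -5^{j+1} + 7^{j+1}.
So the formula holds for j+1, and by strong induction f(n) = -5^n + 7^n for all n ≥ 1.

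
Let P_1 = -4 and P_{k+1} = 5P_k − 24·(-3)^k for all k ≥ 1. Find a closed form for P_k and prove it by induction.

Claim: P_k = 5^k + 3·(-3)^k.

Base case: P_1 = -4, and 5^1 + 3·(-3)^1 = 5 − 9 = -4.
Assume P_m = 5^m + 3·(-3)^m for some m ≥ 1.
Then P_{m+1} = 5P_m − 24·(-3)^m = 5·(5^m + 3·(-3)^m) − 24·(-3)^m = 5^{m+1} + 15·(-3)^m − 24·(-3)^m = 5^{m+1} − 9·(-3)^m = 5^{m+1} + 3·(-3)^{m+1}.
By induction, P_k = 5^k + 3·(-3)^k for all k ≥ 1.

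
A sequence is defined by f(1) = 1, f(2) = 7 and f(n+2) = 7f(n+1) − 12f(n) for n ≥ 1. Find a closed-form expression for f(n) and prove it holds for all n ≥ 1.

Claim: f(n) = 4^n − 3^n.

Base cases: f(1) = 1 and 4^1 − 3^1 = 1; f(2) = 7 and 4^2 − 3^2 = 7.
Assume f(j) = 4^j − 3^j for all 1 ≤ j ≤ k, where k ≥ 2.
Then f(k+1) = 7f(k) − 12f(k−1) = 7·(4^k − 3^k) − 12·(4^{k−1} − 3^{k−1}) = (7·4 − 12)4^{k−1} − (7·3 − 12)3^{k−1} = 16·4^{k−1} − 9·3^{k−1} = 4^{k+1} − 3^{k+1}.
This completes the inductive step, so f(n) = 4^n − 3^n for all n ≥ 1.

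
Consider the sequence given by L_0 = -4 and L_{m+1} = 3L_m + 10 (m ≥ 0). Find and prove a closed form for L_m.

Claim: L_m = 3^m − 5.

Base case: L_0 = -4, and 3^0 − 5 = 1 − 5 = -4.
Assume L_r = 3^r − 5 for some r ≥ 0.
Then L_{r+1} = 3L_r + 10 = 3·(3^r − 5) + 10 = 3^{r+1} − 15 + 10 = 3^{r+1} − 5.
By induction, L_m = 3^m − 5 for all m ≥ 0.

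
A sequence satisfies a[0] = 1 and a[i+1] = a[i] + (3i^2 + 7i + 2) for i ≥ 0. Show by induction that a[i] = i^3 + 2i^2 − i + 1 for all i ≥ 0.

Base case: a[0] = 1, and 0^3 + 2·0^2 − 0 + 1 = 1.
Assume a[j] = j^3 + 2j^2 − j + 1.
Then a[j+1] = a[j] + (3j^2 + 7j + 2) = (j^3 + 2j^2 − j + 1) + (3j^2 + 7j + 2) = j^3 + 5j^2 + 6j + 3,
and (j+1)^3 + 2·(j+1)^2 − (j+1) + 1 = j^3 + 5j^2 + 6j + 3.
This completes the inductive step, so a[i] = i^3 + 2i^2 − i + 1 for all i ≥ 0.

a[i] = i^3 + 2i^2 − i + 1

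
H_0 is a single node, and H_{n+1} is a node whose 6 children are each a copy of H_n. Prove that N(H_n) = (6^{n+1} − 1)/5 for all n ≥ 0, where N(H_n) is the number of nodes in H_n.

Base case: N(H_0) = 1, and (6^{0+1} − 1)/5 = 1.
Assume N(H_m) = (6^{m+1} − 1)/5.
Then N(H_{m+1}) = 1 + 6N(H_m) = 1 + 6·(6^{m+1} − 1)/5 = 1 + (6^{m+2} − 6)/5 = (5 + 6^{m+2} − 6)/5 = (6^{m+2} − 1)/5.
So the formula holds for m+1, and by induction N(H_n) = (6^{n+1} − 1)/5 for all n ≥ 0.

N(H_n) = (6^{n+1} − 1)/5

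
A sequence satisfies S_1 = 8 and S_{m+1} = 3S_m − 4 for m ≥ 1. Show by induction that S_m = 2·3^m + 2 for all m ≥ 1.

Base case: S_1 = 8, and 2·3^1 + 2 = 6 + 2 = 8.
Assume S_r = 2·3^r + 2 for some r ≥ 1.
Then S_{r+1} = 3S_r − 4 = 3·(2·3^r + 2) − 4 = 6·3^r + 6 − 4 = 2·3^{r+1} + 2.
So the formula holds for r+1, and by induction S_m = 2·3^m + 2 for all m ≥ 1.

S_m = 2·3^m + 2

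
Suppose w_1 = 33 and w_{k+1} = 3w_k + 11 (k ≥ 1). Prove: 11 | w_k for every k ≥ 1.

Base case: w_1 = 33 = 11·3, so 11 | w_1.
Assume 11 | w_j, so w_j = 11t for some integer t.
Then w_{j+1} = 3w_j + 11 = 3·(11t) + 11 = 11(3t + 1), so 11 | w_{j+1}.
So the property holds for j+1, and by induction 11 | w_k for all k ≥ 1.

11 | w_k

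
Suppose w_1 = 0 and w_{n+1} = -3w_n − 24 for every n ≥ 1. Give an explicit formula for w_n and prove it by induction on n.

Claim: w_n = -2·(-3)^n − 6.

Base case: w_1 = 0, and -2·(-3)^1 − 6 = 6 − 6 = 0.
Assume w_k = -2·(-3)^k − 6 for some k ≥ 1.
Then w_{k+1} = -3w_k − 24 = -3·(-2·(-3)^k − 6) − 24 = 6·(-3)^k + 18 − 24 = -2·(-3)^{k+1} − 6.
Hence w_n = -2·(-3)^n − 6 for every n ≥ 1, by induction.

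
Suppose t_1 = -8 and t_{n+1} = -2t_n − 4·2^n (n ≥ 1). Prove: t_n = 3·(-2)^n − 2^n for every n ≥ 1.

Base case: t_1 = -8, and 3·(-2)^1 − 2^1 = -6 − 2 = -8.
Assume t_r = 3·(-2)^r − 2^r for some r ≥ 1.
Then t_{r+1} = -2t_r − 4·2^r = -2·(3·(-2)^r − 2^r) − 4·2^r = 3·(-2)^{r+1} + 2·2^r − 4·2^r = 3·(-2)^{r+1} − 2·2^r = 3·(-2)^{r+1} − 2^{r+1}.
By induction, t_n = 3·(-2)^n − 2^n for all n ≥ 1.

t_n = 3·(-2)^n − 2^n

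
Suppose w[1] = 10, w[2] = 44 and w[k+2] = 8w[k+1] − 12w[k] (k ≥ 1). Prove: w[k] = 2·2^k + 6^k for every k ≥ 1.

Base cases: w[1] = 10 and 2·2^1 + 6^1 = 10; w[2] = 44 and 2·2^2 + 6^2 = 44.
Assume w[j] = 2·2^j + 6^j for all 1 ≤ j ≤ m, where m ≥ 2.
Then w[m+1] = 8w[m] − 12w[m−1] = 8·(2·2^m + 6^m) − 12·(2·2^{m−1} + 6^{m−1}) = 2·(8·2 − 12)2^{m−1} + (8·6 − 12)6^{m−1} = 8·2^{m−1} + 36·6^{m−1} = 2·2^{m+1} + 6^{m+1}.
Hence w[k] = 2·2^k + 6^k for every k ≥ 1, by strong induction.

w[k] = 2·2^k + 6^k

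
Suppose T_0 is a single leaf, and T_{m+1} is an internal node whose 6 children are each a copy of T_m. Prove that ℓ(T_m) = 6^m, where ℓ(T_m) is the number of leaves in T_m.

Base case: ℓ(T_0) = 1, and 6^0 = 1.
Assume ℓ(T_j) = 6^j.
Then ℓ(T_{j+1}) = 6·ℓ(T_j) = 6·6^j = 6^{j+1}.
So the formula holds for j+1, and by induction ℓ(T_m) = 6^m for all m ≥ 0.

ℓ(T_m) = 6^m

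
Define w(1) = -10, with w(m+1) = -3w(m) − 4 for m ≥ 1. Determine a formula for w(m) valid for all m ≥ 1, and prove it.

Claim: w(m) = 3·(-3)^m − 1.

Base case: w(1) = -10, and 3·(-3)^1 − 1 = -9 − 1 = -10.
Assume w(j) = 3·(-3)^j − 1 for some j ≥ 1.
Then w(j+1) = -3w(j) − 4 = -3·(3·(-3)^j − 1) − 4 = -9·(-3)^j + 3 − 4 = 3·(-3)^{j+1} − 1.
This completes the inductive step, so w(m) = 3·(-3)^m − 1 for all m ≥ 1.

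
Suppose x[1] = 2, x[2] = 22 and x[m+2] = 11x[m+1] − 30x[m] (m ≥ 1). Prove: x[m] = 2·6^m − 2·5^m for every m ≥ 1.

Base cases: x[1] = 2 and 2·6^1 − 2·5^1 = 2; x[2] = 22 and 2·6^2 − 2·5^2 = 22.
Assume x[i] = 2·6^i − 2·5^i for all 1 ≤ i ≤ j, where j ≥ 2.
Then x[j+1] = 11x[j] − 30x[j−1] = 11·(2·6^j − 2·5^j) − 30·(2·6^{j−1} − 2·5^{j−1}) = 2·(11·6 − 30)6^{j−1} − 2·(11·5 − 30)5^{j−1} = 72·6^{j−1} − 50·5^{j−1} = 2·6^{j+1} − 2·5^{j+1}.
By strong induction, x[m] = 2·6^m − 2·5^m for all m ≥ 1.

x[m] = 2·6^m − 2·5^m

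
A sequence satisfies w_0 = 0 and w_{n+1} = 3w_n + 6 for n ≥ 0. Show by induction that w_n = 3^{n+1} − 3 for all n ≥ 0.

Base case: w_0 = 0, and 3^{0+1} − 3 = 3 − 3 = 0.
Assume w_j = 3^{j+1} − 3 for some j ≥ 0.
Then w_{j+1} = 3w_j + 6 = 3·(3^{j+1} − 3) + 6 = 3^{j+2} − 9 + 6 = 3^{j+2} − 3.
Hence w_n = 3^{n+1} − 3 for every n ≥ 0, by induction.

w_n = 3^{n+1} − 3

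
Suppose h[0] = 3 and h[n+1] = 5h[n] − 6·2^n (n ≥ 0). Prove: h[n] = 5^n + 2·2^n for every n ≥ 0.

Base case: h[0] = 3, and 5^0 + 2·2^0 = 1 + 2 = 3.
Assume h[k] = 5^k + 2·2^k for some k ≥ 0.
Then h[k+1] = 5h[k] − 6·2^k = 5·(5^k + 2·2^k) − 6·2^k = 5^{k+1} + 10·2^k − 6·2^k = 5^{k+1} + 4·2^k = 5^{k+1} + 2·2^{k+1}.
By induction, h[n] = 5^n + 2·2^n for all n ≥ 0.

h[n] = 5^n + 2·2^n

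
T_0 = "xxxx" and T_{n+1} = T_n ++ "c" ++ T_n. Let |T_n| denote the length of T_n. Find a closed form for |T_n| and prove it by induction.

Claim: |T_n| = 5·2^n − 1.

Base case: |T_0| = 4, and 5·2^0 − 1 = 4.
Assume |T_r| = 5·2^r − 1.
Then |T_{r+1}| = |T_r| + 1 + |T_r| = 2|T_r| + 1 = 2(5·2^r − 1) + 1 = 5·2^{r+1} − 2 + 1 = 5·2^{r+1} − 1.
Hence |T_n| = 5·2^n − 1 for every n ≥ 0, by induction.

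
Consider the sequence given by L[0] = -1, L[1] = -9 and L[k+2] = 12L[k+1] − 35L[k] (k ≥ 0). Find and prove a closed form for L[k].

Claim: L[k] = 5^k − 2·7^k.

Base cases: L[0] = -1 and 5^0 − 2·7^0 = -1; L[1] = -9 and 5^1 − 2·7^1 = -9.
Assume L[j] = 5^j − 2·7^j for all 0 ≤ j ≤ r, where r ≥ 1.
Then L[r+1] = 12L[r] − 35L[r−1] = 12·(5^r − 2·7^r) − 35·(5^{r−1} − 2·7^{r−1}) = (12·5 − 35)5^{r−1} − 2·(12·7 − 35)7^{r−1} = 25·5^{r−1} − 98·7^{r−1} = 5^{r+1} − 2·7^{r+1}.
This completes the inductive step, so L[k] = 5^k − 2·7^k for all k ≥ 0.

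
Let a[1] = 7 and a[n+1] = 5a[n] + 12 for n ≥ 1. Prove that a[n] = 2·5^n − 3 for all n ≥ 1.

Base case: a[1] = 7, and 2·5^1 − 3 = 10 − 3 = 7.
Assume a[k] = 2·5^k − 3 for some k ≥ 1.
Then a[k+1] = 5a[k] + 12 = 5·(2·5^k − 3) + 12 = 10·5^k − 15 + 12 = 2·5^{k+1} − 3.
This completes the inductive step, so a[n] = 2·5^n − 3 for all n ≥ 1.

a[n] = 2·5^n − 3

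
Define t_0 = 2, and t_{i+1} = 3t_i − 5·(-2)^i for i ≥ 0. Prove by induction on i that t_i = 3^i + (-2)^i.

Base case: t_0 = 2, and 3^0 + (-2)^0 = 1 + 1 = 2.
Assume t_k = 3^k + (-2)^k for some k ≥ 0.
Then t_{k+1} = 3t_k − 5·(-2)^k = 3·(3^k + (-2)^k) − 5·(-2)^k = 3^{k+1} + 3·(-2)^k − 5·(-2)^k = 3^{k+1} − 2·(-2)^k = 3^{k+1} + (-2)^{k+1}.
By induction, t_i = 3^i + (-2)^i for all i ≥ 0.

t_i = 3^i + (-2)^i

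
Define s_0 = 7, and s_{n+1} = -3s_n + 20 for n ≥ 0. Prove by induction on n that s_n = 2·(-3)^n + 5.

Base case: s_0 = 7, and 2·(-3)^0 + 5 = 2 + 5 = 7.
Assume s_k = 2·(-3)^k + 5 for some k ≥ 0.
Then s_{k+1} = -3s_k + 20 = -3·(2·(-3)^k + 5) + 20 = -6·(-3)^k − 15 + 20 = 2·(-3)^{k+1} + 5.
Hence s_n = 2·(-3)^n + 5 for every n ≥ 0, by induction.

s_n = 2·(-3)^n + 5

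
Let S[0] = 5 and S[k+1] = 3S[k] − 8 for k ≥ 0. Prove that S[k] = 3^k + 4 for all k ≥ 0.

Base case: S[0] = 5, and 3^0 + 4 = 1 + 4 = 5.
Assume S[m] = 3^m + 4 for some m ≥ 0.
Then S[m+1] = 3S[m] − 8 = 3·(3^m + 4) − 8 = 3^{m+1} + 12 − 8 = 3^{m+1} + 4.
By induction, S[k] = 3^k + 4 for all k ≥ 0.

S[k] = 3^k + 4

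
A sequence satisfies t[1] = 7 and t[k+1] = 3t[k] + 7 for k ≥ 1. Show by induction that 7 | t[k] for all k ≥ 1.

Base case: t[1] = 7 = 7·1, so 7 | t[1].
Assume 7 | t[j], so t[j] = 7s for some integer s.
Then t[j+1] = 3t[j] + 7 = 3·(7s) + 7 = 7(3s + 1), so 7 | t[j+1].
This completes the inductive step, so 7 | t[k] for all k ≥ 1.

7 | t[k]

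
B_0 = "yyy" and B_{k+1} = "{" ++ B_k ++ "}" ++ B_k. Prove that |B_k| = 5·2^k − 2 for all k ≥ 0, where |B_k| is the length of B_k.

Base case: |B_0| = 3, and 5·2^0 − 2 = 3.
Assume |B_r| = 5·2^r − 2.
Then |B_{r+1}| = 1 + |B_r| + 1 + |B_r| = 2|B_r| + 2 = 2(5·2^r − 2) + 2 = 5·2^{r+1} − 4 + 2 = 5·2^{r+1} − 2.
Hence |B_k| = 5·2^k − 2 for every k ≥ 0, by induction.

|B_k| = 5·2^k − 2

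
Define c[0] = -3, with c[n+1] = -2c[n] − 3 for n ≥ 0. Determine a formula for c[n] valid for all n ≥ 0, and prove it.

Claim: c[n] = -2·(-2)^n − 1.

Base case: c[0] = -3, and -2·(-2)^0 − 1 = -2 − 1 = -3.
Assume c[r] = -2·(-2)^r − 1 for some r ≥ 0.
Then c[r+1] = -2c[r] − 3 = -2·(-2·(-2)^r − 1) − 3 = 4·(-2)^r + 2 − 3 = -2·(-2)^{r+1} − 1.
So the formula holds for r+1, and by induction c[n] = -2·(-2)^n − 1 for all n ≥ 0.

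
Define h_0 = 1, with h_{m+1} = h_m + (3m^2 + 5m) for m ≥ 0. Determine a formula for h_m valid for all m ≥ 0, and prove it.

Claim: h_m = m^3 + m^2 − 2m + 1.

Base case: h_0 = 1, and 0^3 + 0^2 − 2·0 + 1 = 1.
Assume h_j = j^3 + j^2 − 2j + 1.
Then h_{j+1} = h_j + (3j^2 + 5j) = (j^3 + j^2 − 2j + 1) + (3j^2 + 5j) = j^3 + 4j^2 + 3j + 1,
and (j+1)^3 + (j+1)^2 − 2·(j+1) + 1 = j^3 + 4j^2 + 3j + 1.
This completes the inductive step, so h_m = m^3 + m^2 − 2m + 1 for all m ≥ 0.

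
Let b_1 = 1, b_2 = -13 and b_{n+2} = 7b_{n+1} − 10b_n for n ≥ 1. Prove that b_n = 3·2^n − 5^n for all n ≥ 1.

Base cases: b_1 = 1 and 3·2^1 − 5^1 = 1; b_2 = -13 and 3·2^2 − 5^2 = -13.
Assume b_i = 3·2^i − 5^i for all 1 ≤ i ≤ j, where j ≥ 2.
Then b_{j+1} = 7b_j − 10b_{j−1} = 7·(3·2^j − 5^j) − 10·(3·2^{j−1} − 5^{j−1}) = 3·(7·2 − 10)2^{j−1} − (7·5 − 10)5^{j−1} = 12·2^{j−1} − 25·5^{j−1} = 3·2^{j+1} − 5^{j+1}.
Hence b_n = 3·2^n − 5^n for every n ≥ 1, by strong induction.

b_n = 3·2^n − 5^n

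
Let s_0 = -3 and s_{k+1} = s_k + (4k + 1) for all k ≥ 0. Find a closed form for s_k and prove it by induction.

Claim: s_k = 2k^2 − k − 3.

Base case: s_0 = -3, and 2·0^2 − 0 − 3 = -3.
Assume s_j = 2j^2 − j − 3.
Then s_{j+1} = s_j + (4j + 1) = (2j^2 − j − 3) + (4j + 1) = 2j^2 + 3j − 2,
and 2·(j+1)^2 − (j+1) − 3 = 2j^2 + 3j − 2.
This completes the inductive step, so s_k = 2k^2 − k − 3 for all k ≥ 0.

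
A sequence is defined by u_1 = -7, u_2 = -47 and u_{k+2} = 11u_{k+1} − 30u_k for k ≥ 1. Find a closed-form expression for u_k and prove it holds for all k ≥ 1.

Claim: u_k = 5^k − 2·6^k.

Base cases: u_1 = -7 and 5^1 − 2·6^1 = -7; u_2 = -47 and 5^2 − 2·6^2 = -47.
Assume u_j = 5^j − 2·6^j for all 1 ≤ j ≤ m, where m ≥ 2.
Then u_{m+1} = 11u_m − 30u_{m−1} = 11·(5^m − 2·6^m) − 30·(5^{m−1} − 2·6^{m−1}) = (11·5 − 30)5^{m−1} − 2·(11·6 − 30)6^{m−1} = 25·5^{m−1} − 72·6^{m−1} = 5^{m+1} − 2·6^{m+1}.
This completes the inductive step, so u_k = 5^k − 2·6^k for all k ≥ 1.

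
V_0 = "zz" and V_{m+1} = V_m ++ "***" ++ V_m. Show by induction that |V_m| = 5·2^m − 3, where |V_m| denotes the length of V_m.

Base case: |V_0| = 2, and 5·2^0 − 3 = 2.
Assume |V_k| = 5·2^k − 3.
Then |V_{k+1}| = |V_k| + 3 + |V_k| = 2|V_k| + 3 = 2(5·2^k − 3) + 3 = 5·2^{k+1} − 6 + 3 = 5·2^{k+1} − 3.
So the formula holds for k+1, and by induction |V_m| = 5·2^m − 3 for all m ≥ 0.

|V_m| = 5·2^m − 3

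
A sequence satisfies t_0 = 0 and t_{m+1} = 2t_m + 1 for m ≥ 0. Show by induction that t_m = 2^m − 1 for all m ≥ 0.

Base case: t_0 = 0, and 2^0 − 1 = 1 − 1 = 0.
Assume t_k = 2^k − 1 for some k ≥ 0.
Then t_{k+1} = 2t_k + 1 = 2·(2^k − 1) + 1 = 2^{k+1} − 2 + 1 = 2^{k+1} − 1.
Hence t_m = 2^m − 1 for every m ≥ 0, by induction.

t_m = 2^m − 1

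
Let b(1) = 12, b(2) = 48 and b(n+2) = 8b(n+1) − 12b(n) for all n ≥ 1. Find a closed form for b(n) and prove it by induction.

Claim: b(n) = 3·2^n + 6^n.

Base cases: b(1) = 12 and 3·2^1 + 6^1 = 12; b(2) = 48 and 3·2^2 + 6^2 = 48.
Assume b(j) = 3·2^j + 6^j for all 1 ≤ j ≤ m, where m ≥ 2.
Then b(m+1) = 8b(m) − 12b(m−1) = 8·(3·2^m + 6^m) − 12·(3·2^{m−1} + 6^{m−1}) = 3·(8·2 − 12)2^{m−1} + (8·6 − 12)6^{m−1} = 12·2^{m−1} + 36·6^{m−1} = 3·2^{m+1} + 6^{m+1}.
So the formula holds for m+1, and by strong induction b(n) = 3·2^n + 6^n for all n ≥ 1.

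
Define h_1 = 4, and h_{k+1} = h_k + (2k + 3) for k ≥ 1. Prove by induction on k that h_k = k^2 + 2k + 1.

Base case: h_1 = 4, and 1^2 + 2·1 + 1 = 4.
Assume h_m = m^2 + 2m + 1.
Then h_{m+1} = h_m + (2m + 3) = (m^2 + 2m + 1) + (2m + 3) = m^2 + 4m + 4,
and (m+1)^2 + 2·(m+1) + 1 = m^2 + 4m + 4.
Hence h_k = k^2 + 2k + 1 for every k ≥ 1, by induction.

h_k = k^2 + 2k + 1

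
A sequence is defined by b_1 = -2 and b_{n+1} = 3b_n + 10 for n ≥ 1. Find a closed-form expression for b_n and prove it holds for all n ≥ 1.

Claim: b_n = 3^n − 5.

Base case: b_1 = -2, and 3^1 − 5 = 3 − 5 = -2.
Assume b_j = 3^j − 5 for some j ≥ 1.
Then b_{j+1} = 3b_j + 10 = 3·(3^j − 5) + 10 = 3^{j+1} − 15 + 10 = 3^{j+1} − 5.
This completes the inductive step, so b_n = 3^n − 5 for all n ≥ 1.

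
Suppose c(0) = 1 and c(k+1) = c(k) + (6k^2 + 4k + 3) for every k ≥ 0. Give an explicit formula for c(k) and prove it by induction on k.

Claim: c(k) = 2k^3 − k^2 + 2k + 1.

Base case: c(0) = 1, and 2·0^3 − 0^2 + 2·0 + 1 = 1.
Assume c(j) = 2j^3 − j^2 + 2j + 1.
Then c(j+1) = c(j) + (6j^2 + 4j + 3) = (2j^3 − j^2 + 2j + 1) + (6j^2 + 4j + 3) = 2j^3 + 5j^2 + 6j + 4,
and 2·(j+1)^3 − (j+1)^2 + 2·(j+1) + 1 = 2j^3 + 5j^2 + 6j + 4.
Hence c(k) = 2k^3 − k^2 + 2k + 1 for every k ≥ 0, by induction.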